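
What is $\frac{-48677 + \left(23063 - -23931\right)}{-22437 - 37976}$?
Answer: $\frac{1683}{60413} \approx 0.027858$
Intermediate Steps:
$\frac{-48677 + \left(23063 - -23931\right)}{-22437 - 37976} = \frac{-48677 + \left(23063 + 23931\right)}{-60413} = \left(-48677 + 46994\right) \left(- \frac{1}{60413}\right) = \left(-1683\right) \left(- \frac{1}{60413}\right) = \frac{1683}{60413}$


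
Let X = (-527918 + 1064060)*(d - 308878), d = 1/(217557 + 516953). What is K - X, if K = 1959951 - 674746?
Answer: 60818806631298584/367255 ≈ 1.6560e+11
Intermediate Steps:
d = 1/734510 ≈ 1.3615e-6
X = -60818334633336309/367255 (X = (-527918 + 1064060)*(1/734510 - 308878) = 536142*(-226873979779/734510) = -60818334633336309/367255 ≈ -1.6560e+11)
K = 1285205
K - X = 1285205 - 1*(-60818334633336309/367255) = 1285205 + 60818334633336309/367255 = 60818806631298584/367255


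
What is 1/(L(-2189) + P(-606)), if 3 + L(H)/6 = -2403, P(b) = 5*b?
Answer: -1/17466 ≈ -5.7254e-5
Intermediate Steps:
L(H) = -14436 (L(H) = -18 + 6*(-2403) = -18 - 14418 = -14436)
1/(L(-2189) + P(-606)) = 1/(-14436 + 5*(-606)) = 1/(-14436 - 3030) = 1/(-17466) = -1/17466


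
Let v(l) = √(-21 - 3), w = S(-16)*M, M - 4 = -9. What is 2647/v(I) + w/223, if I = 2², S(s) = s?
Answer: 80/223 - 2647*I*√6/12 ≈ 0.35874 - 540.32*I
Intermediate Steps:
M = -5 (M = 4 - 9 = -5)
I = 4
w = 80 (w = -16*(-5) = 80)
v(l) = 2*I*√6 (v(l) = √(-24) = 2*I*√6)
2647/v(I) + w/223 = 2647/((2*I*√6)) + 80/223 = 2647*(-I*√6/12) + 80*(1/223) = -2647*I*√6/12 + 80/223 = 80/223 - 2647*I*√6/12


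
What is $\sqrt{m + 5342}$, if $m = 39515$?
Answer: $\sqrt{44857} \approx 211.79$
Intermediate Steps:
$\sqrt{m + 5342} = \sqrt{39515 + 5342} = \sqrt{44857}$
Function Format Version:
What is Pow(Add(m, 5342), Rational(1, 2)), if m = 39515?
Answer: Pow(44857, Rational(1, 2)) ≈ 211.79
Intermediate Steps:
Pow(Add(m, 5342), Rational(1, 2)) = Pow(Add(39515, 5342), Rational(1, 2)) = Pow(44857, Rational(1, 2))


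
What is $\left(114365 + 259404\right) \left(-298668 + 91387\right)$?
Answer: $-77475212089$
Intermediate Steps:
$\left(114365 + 259404\right) \left(-298668 + 91387\right) = 373769 \left(-207281\right) = -77475212089$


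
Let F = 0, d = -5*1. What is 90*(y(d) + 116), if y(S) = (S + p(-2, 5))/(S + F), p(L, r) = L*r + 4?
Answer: 10638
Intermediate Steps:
d = -5
p(L, r) = 4 + L*r
y(S) = (-6 + S)/S (y(S) = (S + (4 - 2*5))/(S + 0) = (S + (4 - 10))/S = (S - 6)/S = (-6 + S)/S)
90*(y(d) + 116) = 90*((-6 - 5)/(-5) + 116) = 90*(-⅕*(-11) + 116) = 90*(11/5 + 116) = 90*(591/5) = 10638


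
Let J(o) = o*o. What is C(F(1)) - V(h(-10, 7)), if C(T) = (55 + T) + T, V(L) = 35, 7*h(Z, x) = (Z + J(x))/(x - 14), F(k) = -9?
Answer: 2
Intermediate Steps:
J(o) = o²
h(Z, x) = (Z + x²)/(7*(-14 + x)) (h(Z, x) = ((Z + x²)/(x - 14))/7 = ((Z + x²)/(-14 + x))/7 = (Z + x²)/(7*(-14 + x)))
C(T) = 55 + 2*T
C(F(1)) - V(h(-10, 7)) = (55 + 2*(-9)) - 1*35 = (55 - 18) - 35 = 37 - 35 = 2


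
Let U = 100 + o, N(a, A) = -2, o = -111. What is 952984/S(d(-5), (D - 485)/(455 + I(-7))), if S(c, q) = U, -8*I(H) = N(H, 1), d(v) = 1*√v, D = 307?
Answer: -952984/11 ≈ -86635.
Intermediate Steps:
d(v) = √v
I(H) = ¼ (I(H) = -⅛*(-2) = ¼)
U = -11 (U = 100 - 111 = -11)
S(c, q) = -11
952984/S(d(-5), (D - 485)/(455 + I(-7))) = 952984/(-11) = 952984*(-1/11) = -952984/11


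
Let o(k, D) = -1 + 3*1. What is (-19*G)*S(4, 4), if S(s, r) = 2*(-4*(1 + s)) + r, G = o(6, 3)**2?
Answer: 2736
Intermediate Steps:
o(k, D) = 2 (o(k, D) = -1 + 3 = 2)
G = 4 (G = 2**2 = 4)
S(s, r) = -8 + r - 8*s (S(s, r) = 2*(-4 - 4*s) + r = (-8 - 8*s) + r = -8 + r - 8*s)
(-19*G)*S(4, 4) = (-19*4)*(-8 + 4 - 8*4) = -76*(-8 + 4 - 32) = -76*(-36) = 2736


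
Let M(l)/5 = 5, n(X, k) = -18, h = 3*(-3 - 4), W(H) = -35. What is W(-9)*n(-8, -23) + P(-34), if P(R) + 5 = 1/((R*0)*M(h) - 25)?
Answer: 15624/25 ≈ 624.96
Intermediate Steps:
h = -21 (h = 3*(-7) = -21)
M(l) = 25 (M(l) = 5*5 = 25)
P(R) = -126/25 (P(R) = -5 + 1/((R*0)*25 - 25) = -5 + 1/(0*25 - 25) = -5 + 1/(0 - 25) = -5 + 1/(-25) = -5 - 1/25 = -126/25)
W(-9)*n(-8, -23) + P(-34) = -35*(-18) - 126/25 = 630 - 126/25 = 15624/25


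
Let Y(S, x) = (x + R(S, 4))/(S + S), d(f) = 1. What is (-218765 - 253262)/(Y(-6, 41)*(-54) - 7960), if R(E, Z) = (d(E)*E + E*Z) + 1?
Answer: 472027/7906 ≈ 59.705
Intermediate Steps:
R(E, Z) = 1 + E + E*Z (R(E, Z) = (1*E + E*Z) + 1 = (E + E*Z) + 1 = 1 + E + E*Z)
Y(S, x) = (1 + x + 5*S)/(2*S) (Y(S, x) = (x + (1 + S + S*4))/(S + S) = (x + (1 + S + 4*S))/((2*S)) = (x + (1 + 5*S))*(1/(2*S)) = (1 + x + 5*S)*(1/(2*S)) = (1 + x + 5*S)/(2*S))
(-218765 - 253262)/(Y(-6, 41)*(-54) - 7960) = (-218765 - 253262)/(((½)*(1 + 41 + 5*(-6))/(-6))*(-54) - 7960) = -472027/(((½)*(-⅙)*(1 + 41 - 30))*(-54) - 7960) = -472027/(((½)*(-⅙)*12)*(-54) - 7960) = -472027/(-1*(-54) - 7960) = -472027/(54 - 7960) = -472027/(-7906) = -472027*(-1/7906) = 472027/7906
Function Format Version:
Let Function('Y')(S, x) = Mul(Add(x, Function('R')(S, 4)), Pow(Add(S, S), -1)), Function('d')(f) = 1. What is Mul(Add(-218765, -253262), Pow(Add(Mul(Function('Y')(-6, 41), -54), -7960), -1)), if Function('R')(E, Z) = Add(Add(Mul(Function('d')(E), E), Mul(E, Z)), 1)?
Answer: Rational(472027, 7906) ≈ 59.705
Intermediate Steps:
Function('R')(E, Z) = Add(1, E, Mul(E, Z)) (Function('R')(E, Z) = Add(Add(Mul(1, E), Mul(E, Z)), 1) = Add(Add(E, Mul(E, Z)), 1) = Add(1, E, Mul(E, Z)))
Function('Y')(S, x) = Mul(Rational(1, 2), Pow(S, -1), Add(1, x, Mul(5, S))) (Function('Y')(S, x) = Mul(Add(x, Add(1, S, Mul(S, 4))), Pow(Add(S, S), -1)) = Mul(Add(x, Add(1, S, Mul(4, S))), Pow(Mul(2, S), -1)) = Mul(Add(x, Add(1, Mul(5, S))), Mul(Rational(1, 2), Pow(S, -1))) = Mul(Add(1, x, Mul(5, S)), Mul(Rational(1, 2), Pow(S, -1))) = Mul(Rational(1, 2), Pow(S, -1), Add(1, x, Mul(5, S))))
Mul(Add(-218765, -253262), Pow(Add(Mul(Function('Y')(-6, 41), -54), -7960), -1)) = Mul(Add(-218765, -253262), Pow(Add(Mul(Mul(Rational(1, 2), Pow(-6, -1), Add(1, 41, Mul(5, -6))), -54), -7960), -1)) = Mul(-472027, Pow(Add(Mul(Mul(Rational(1, 2), Rational(-1, 6), Add(1, 41, -30)), -54), -7960), -1)) = Mul(-472027, Pow(Add(Mul(Mul(Rational(1, 2), Rational(-1, 6), 12), -54), -7960), -1)) = Mul(-472027, Pow(Add(Mul(-1, -54), -7960), -1)) = Mul(-472027, Pow(Add(54, -7960), -1)) = Mul(-472027, Pow(-7906, -1)) = Mul(-472027, Rational(-1, 7906)) = Rational(472027, 7906)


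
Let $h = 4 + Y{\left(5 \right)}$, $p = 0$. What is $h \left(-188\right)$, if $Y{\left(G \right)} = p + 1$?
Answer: $-940$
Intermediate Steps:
$Y{\left(G \right)} = 1$ ($Y{\left(G \right)} = 0 + 1 = 1$)
$h = 5$ ($h = 4 + 1 = 5$)
$h \left(-188\right) = 5 \left(-188\right) = -940$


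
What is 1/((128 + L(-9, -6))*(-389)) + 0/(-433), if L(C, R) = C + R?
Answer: -1/43957 ≈ -2.2750e-5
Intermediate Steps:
1/((128 + L(-9, -6))*(-389)) + 0/(-433) = 1/((128 + (-9 - 6))*(-389)) + 0/(-433) = -1/389/(128 - 15) + 0*(-1/433) = -1/389/113 + 0 = (1/113)*(-1/389) + 0 = -1/43957 + 0 = -1/43957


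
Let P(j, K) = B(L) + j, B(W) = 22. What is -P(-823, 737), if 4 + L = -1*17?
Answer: 801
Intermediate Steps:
L = -21 (L = -4 - 1*17 = -4 - 17 = -21)
P(j, K) = 22 + j
-P(-823, 737) = -(22 - 823) = -1*(-801) = 801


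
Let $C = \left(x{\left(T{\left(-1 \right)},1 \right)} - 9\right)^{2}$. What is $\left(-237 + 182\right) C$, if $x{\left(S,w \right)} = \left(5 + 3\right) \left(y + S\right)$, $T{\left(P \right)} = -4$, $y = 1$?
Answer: $-59895$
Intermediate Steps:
$x{\left(S,w \right)} = 8 + 8 S$ ($x{\left(S,w \right)} = \left(5 + 3\right) \left(1 + S\right) = 8 \left(1 + S\right) = 8 + 8 S$)
$C = 1089$ ($C = \left(\left(8 + 8 \left(-4\right)\right) - 9\right)^{2} = \left(\left(8 - 32\right) - 9\right)^{2} = \left(-24 - 9\right)^{2} = \left(-33\right)^{2} = 1089$)
$\left(-237 + 182\right) C = \left(-237 + 182\right) 1089 = \left(-55\right) 1089 = -59895$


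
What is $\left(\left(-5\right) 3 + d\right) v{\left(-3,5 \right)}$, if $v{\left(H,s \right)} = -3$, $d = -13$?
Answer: $84$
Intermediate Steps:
$\left(\left(-5\right) 3 + d\right) v{\left(-3,5 \right)} = \left(\left(-5\right) 3 - 13\right) \left(-3\right) = \left(-15 - 13\right) \left(-3\right) = \left(-28\right) \left(-3\right) = 84$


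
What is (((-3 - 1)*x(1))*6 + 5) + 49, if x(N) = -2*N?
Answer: 102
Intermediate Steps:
(((-3 - 1)*x(1))*6 + 5) + 49 = (((-3 - 1)*(-2*1))*6 + 5) + 49 = (-4*(-2)*6 + 5) + 49 = (8*6 + 5) + 49 = (48 + 5) + 49 = 53 + 49 = 102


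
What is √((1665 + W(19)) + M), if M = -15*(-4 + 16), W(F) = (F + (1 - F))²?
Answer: √1486 ≈ 38.549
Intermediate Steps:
W(F) = 1 (W(F) = 1² = 1)
M = -180 (M = -15*12 = -180)
√((1665 + W(19)) + M) = √((1665 + 1) - 180) = √(1666 - 180) = √1486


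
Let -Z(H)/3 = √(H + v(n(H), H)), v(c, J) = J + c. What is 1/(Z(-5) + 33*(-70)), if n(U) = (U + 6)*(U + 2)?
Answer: I/(3*(√13 - 770*I)) ≈ -0.00043289 + 2.027e-6*I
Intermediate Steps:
n(U) = (2 + U)*(6 + U) (n(U) = (6 + U)*(2 + U) = (2 + U)*(6 + U))
Z(H) = -3*√(12 + H² + 10*H) (Z(H) = -3*√(H + (H + (12 + H² + 8*H))) = -3*√(H + (12 + H² + 9*H)) = -3*√(12 + H² + 10*H))
1/(Z(-5) + 33*(-70)) = 1/(-3*√(12 + (-5)² + 10*(-5)) + 33*(-70)) = 1/(-3*√(12 + 25 - 50) - 2310) = 1/(-3*I*√13 - 2310) = 1/(-2310 - 3*I*√13)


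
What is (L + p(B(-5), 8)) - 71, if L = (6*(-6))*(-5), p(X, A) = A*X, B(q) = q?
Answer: 69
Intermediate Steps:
L = 180 (L = -36*(-5) = 180)
(L + p(B(-5), 8)) - 71 = (180 + 8*(-5)) - 71 = (180 - 40) - 71 = 140 - 71 = 69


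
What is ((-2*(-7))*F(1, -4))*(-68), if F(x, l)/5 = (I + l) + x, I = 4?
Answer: -4760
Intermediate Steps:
F(x, l) = 20 + 5*l + 5*x (F(x, l) = 5*((4 + l) + x) = 5*(4 + l + x) = 20 + 5*l + 5*x)
((-2*(-7))*F(1, -4))*(-68) = ((-2*(-7))*(20 + 5*(-4) + 5*1))*(-68) = (14*(20 - 20 + 5))*(-68) = (14*5)*(-68) = 70*(-68) = -4760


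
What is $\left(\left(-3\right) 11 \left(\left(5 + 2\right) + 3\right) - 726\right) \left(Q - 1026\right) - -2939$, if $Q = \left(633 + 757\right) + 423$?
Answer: $-828133$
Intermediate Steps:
$Q = 1813$ ($Q = 1390 + 423 = 1813$)
$\left(\left(-3\right) 11 \left(\left(5 + 2\right) + 3\right) - 726\right) \left(Q - 1026\right) - -2939 = \left(\left(-3\right) 11 \left(\left(5 + 2\right) + 3\right) - 726\right) \left(1813 - 1026\right) - -2939 = \left(- 33 \left(7 + 3\right) - 726\right) 787 + 2939 = \left(\left(-33\right) 10 - 726\right) 787 + 2939 = \left(-330 - 726\right) 787 + 2939 = \left(-1056\right) 787 + 2939 = -831072 + 2939 = -828133$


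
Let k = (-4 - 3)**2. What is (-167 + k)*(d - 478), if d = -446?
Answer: 109032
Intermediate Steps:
k = 49 (k = (-7)**2 = 49)
(-167 + k)*(d - 478) = (-167 + 49)*(-446 - 478) = -118*(-924) = 109032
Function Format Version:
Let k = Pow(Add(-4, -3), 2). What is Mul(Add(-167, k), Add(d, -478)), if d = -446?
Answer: 109032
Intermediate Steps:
k = 49 (k = Pow(-7, 2) = 49)
Mul(Add(-167, k), Add(d, -478)) = Mul(Add(-167, 49), Add(-446, -478)) = Mul(-118, -924) = 109032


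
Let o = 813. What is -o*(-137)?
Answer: 111381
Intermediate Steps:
-o*(-137) = -1*813*(-137) = -813*(-137) = 111381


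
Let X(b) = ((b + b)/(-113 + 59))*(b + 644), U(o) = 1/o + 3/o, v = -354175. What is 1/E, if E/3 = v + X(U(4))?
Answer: -3/3187790 ≈ -9.4109e-7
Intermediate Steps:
U(o) = 4/o (U(o) = 1/o + 3/o = 4/o)
X(b) = -b*(644 + b)/27 (X(b) = ((2*b)/(-54))*(644 + b) = ((2*b)*(-1/54))*(644 + b) = (-b/27)*(644 + b) = -b*(644 + b)/27)
E = -3187790/3 (E = 3*(-354175 - 4/4*(644 + 4/4)/27) = 3*(-354175 - 4*(¼)*(644 + 4*(¼))/27) = 3*(-354175 - 1/27*1*(644 + 1)) = 3*(-354175 - 1/27*1*645) = 3*(-354175 - 215/9) = 3*(-3187790/9) = -3187790/3 ≈ -1.0626e+6)
1/E = 1/(-3187790/3) = -3/3187790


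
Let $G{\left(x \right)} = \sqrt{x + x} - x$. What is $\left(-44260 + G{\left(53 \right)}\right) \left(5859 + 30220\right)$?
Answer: $-1598768727 + 36079 \sqrt{106} \approx -1.5984 \cdot 10^{9}$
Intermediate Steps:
$G{\left(x \right)} = - x + \sqrt{2} \sqrt{x}$ ($G{\left(x \right)} = \sqrt{2 x} - x = \sqrt{2} \sqrt{x} - x = - x + \sqrt{2} \sqrt{x}$)
$\left(-44260 + G{\left(53 \right)}\right) \left(5859 + 30220\right) = \left(-44260 - \left(53 - \sqrt{2} \sqrt{53}\right)\right) \left(5859 + 30220\right) = \left(-44260 - \left(53 - \sqrt{106}\right)\right) 36079 = \left(-44313 + \sqrt{106}\right) 36079 = -1598768727 + 36079 \sqrt{106}$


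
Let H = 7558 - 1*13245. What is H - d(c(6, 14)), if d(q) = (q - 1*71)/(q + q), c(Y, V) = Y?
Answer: -68179/12 ≈ -5681.6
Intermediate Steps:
d(q) = (-71 + q)/(2*q) (d(q) = (q - 71)/((2*q)) = (-71 + q)*(1/(2*q)) = (-71 + q)/(2*q))
H = -5687 (H = 7558 - 13245 = -5687)
H - d(c(6, 14)) = -5687 - (-71 + 6)/(2*6) = -5687 - (-65)/(2*6) = -5687 - 1*(-65/12) = -5687 + 65/12 = -68179/12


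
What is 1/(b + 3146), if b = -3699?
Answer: -1/553 ≈ -0.0018083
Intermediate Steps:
1/(b + 3146) = 1/(-3699 + 3146) = 1/(-553) = -1/553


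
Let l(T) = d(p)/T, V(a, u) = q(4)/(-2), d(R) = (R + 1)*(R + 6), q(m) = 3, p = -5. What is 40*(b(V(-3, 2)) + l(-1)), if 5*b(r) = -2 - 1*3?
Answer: 120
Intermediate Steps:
d(R) = (1 + R)*(6 + R)
V(a, u) = -3/2 (V(a, u) = 3/(-2) = 3*(-½) = -3/2)
b(r) = -1 (b(r) = (-2 - 1*3)/5 = (-2 - 3)/5 = (⅕)*(-5) = -1)
l(T) = -4/T (l(T) = (6 + (-5)² + 7*(-5))/T = (6 + 25 - 35)/T = -4/T)
40*(b(V(-3, 2)) + l(-1)) = 40*(-1 - 4/(-1)) = 40*(-1 - 4*(-1)) = 40*(-1 + 4) = 40*3 = 120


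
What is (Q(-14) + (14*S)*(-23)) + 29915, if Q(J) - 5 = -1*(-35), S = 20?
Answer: 23515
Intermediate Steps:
Q(J) = 40 (Q(J) = 5 - 1*(-35) = 5 + 35 = 40)
(Q(-14) + (14*S)*(-23)) + 29915 = (40 + (14*20)*(-23)) + 29915 = (40 + 280*(-23)) + 29915 = (40 - 6440) + 29915 = -6400 + 29915 = 23515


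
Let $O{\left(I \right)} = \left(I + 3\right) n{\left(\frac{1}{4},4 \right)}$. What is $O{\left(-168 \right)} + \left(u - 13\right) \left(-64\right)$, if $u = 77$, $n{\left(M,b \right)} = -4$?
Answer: $-3436$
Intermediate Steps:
$O{\left(I \right)} = -12 - 4 I$ ($O{\left(I \right)} = \left(I + 3\right) \left(-4\right) = \left(3 + I\right) \left(-4\right) = -12 - 4 I$)
$O{\left(-168 \right)} + \left(u - 13\right) \left(-64\right) = \left(-12 - -672\right) + \left(77 - 13\right) \left(-64\right) = \left(-12 + 672\right) + 64 \left(-64\right) = 660 - 4096 = -3436$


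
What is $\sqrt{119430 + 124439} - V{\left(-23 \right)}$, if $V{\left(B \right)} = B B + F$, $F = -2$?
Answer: $-527 + 23 \sqrt{461} \approx -33.169$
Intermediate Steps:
$V{\left(B \right)} = -2 + B^{2}$ ($V{\left(B \right)} = B B - 2 = B^{2} - 2 = -2 + B^{2}$)
$\sqrt{119430 + 124439} - V{\left(-23 \right)} = \sqrt{119430 + 124439} - \left(-2 + \left(-23\right)^{2}\right) = \sqrt{243869} - \left(-2 + 529\right) = 23 \sqrt{461} - 527 = -527 + 23 \sqrt{461}$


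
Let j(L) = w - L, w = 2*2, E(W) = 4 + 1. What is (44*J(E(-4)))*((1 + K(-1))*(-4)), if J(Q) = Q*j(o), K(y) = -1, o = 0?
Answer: 0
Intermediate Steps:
E(W) = 5
w = 4
j(L) = 4 - L
J(Q) = 4*Q (J(Q) = Q*(4 - 1*0) = Q*(4 + 0) = Q*4 = 4*Q)
(44*J(E(-4)))*((1 + K(-1))*(-4)) = (44*(4*5))*((1 - 1)*(-4)) = (44*20)*(0*(-4)) = 880*0 = 0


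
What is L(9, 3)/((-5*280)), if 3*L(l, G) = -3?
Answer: 1/1400 ≈ 0.00071429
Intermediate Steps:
L(l, G) = -1 (L(l, G) = (1/3)*(-3) = -1)
L(9, 3)/((-5*280)) = -1/((-5*280)) = -1/(-1400) = -1*(-1/1400) = 1/1400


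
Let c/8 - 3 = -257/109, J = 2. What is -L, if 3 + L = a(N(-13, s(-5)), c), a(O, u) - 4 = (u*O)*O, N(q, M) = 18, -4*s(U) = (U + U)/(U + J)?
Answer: -181549/109 ≈ -1665.6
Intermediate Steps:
s(U) = -U/(2*(2 + U)) (s(U) = -(U + U)/(4*(U + 2)) = -2*U/(4*(2 + U)) = -U/(2*(2 + U)))
c = 560/109 (c = 24 + 8*(-257/109) = 24 - 2056/109 = 560/109 ≈ 5.1376)
a(O, u) = 4 + u*O² (a(O, u) = 4 + (u*O)*O = 4 + (O*u)*O = 4 + u*O²)
L = 181549/109 (L = -3 + (4 + (560/109)*18²) = -3 + (4 + (560/109)*324) = -3 + (4 + 181440/109) = -3 + 181876/109 = 181549/109 ≈ 1665.6)
-L = -1*181549/109 = -181549/109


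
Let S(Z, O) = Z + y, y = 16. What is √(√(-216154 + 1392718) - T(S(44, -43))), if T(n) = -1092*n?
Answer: √(65520 + 2*√294141) ≈ 258.08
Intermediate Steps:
S(Z, O) = 16 + Z (S(Z, O) = Z + 16 = 16 + Z)
√(√(-216154 + 1392718) - T(S(44, -43))) = √(√(-216154 + 1392718) - (-1092)*(16 + 44)) = √(√1176564 - (-1092)*60) = √(2*√294141 - 1*(-65520)) = √(2*√294141 + 65520) = √(65520 + 2*√294141)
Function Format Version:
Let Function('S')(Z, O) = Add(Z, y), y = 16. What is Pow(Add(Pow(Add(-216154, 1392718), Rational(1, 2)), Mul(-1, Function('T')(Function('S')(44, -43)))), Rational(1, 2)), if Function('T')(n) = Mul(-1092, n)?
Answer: Pow(Add(65520, Mul(2, Pow(294141, Rational(1, 2)))), Rational(1, 2)) ≈ 258.08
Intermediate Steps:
Function('S')(Z, O) = Add(16, Z) (Function('S')(Z, O) = Add(Z, 16) = Add(16, Z))
Pow(Add(Pow(Add(-216154, 1392718), Rational(1, 2)), Mul(-1, Function('T')(Function('S')(44, -43)))), Rational(1, 2)) = Pow(Add(Pow(Add(-216154, 1392718), Rational(1, 2)), Mul(-1, Mul(-1092, Add(16, 44)))), Rational(1, 2)) = Pow(Add(Pow(1176564, Rational(1, 2)), Mul(-1, Mul(-1092, 60))), Rational(1, 2)) = Pow(Add(Mul(2, Pow(294141, Rational(1, 2))), Mul(-1, -65520)), Rational(1, 2)) = Pow(Add(Mul(2, Pow(294141, Rational(1, 2))), 65520), Rational(1, 2)) = Pow(Add(65520, Mul(2, Pow(294141, Rational(1, 2)))), Rational(1, 2))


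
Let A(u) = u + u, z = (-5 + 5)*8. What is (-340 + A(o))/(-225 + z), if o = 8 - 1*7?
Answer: 338/225 ≈ 1.5022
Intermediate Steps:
o = 1 (o = 8 - 7 = 1)
z = 0 (z = 0*8 = 0)
A(u) = 2*u
(-340 + A(o))/(-225 + z) = (-340 + 2*1)/(-225 + 0) = (-340 + 2)/(-225) = -338*(-1/225) = 338/225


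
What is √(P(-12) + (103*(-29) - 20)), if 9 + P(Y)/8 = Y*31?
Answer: I*√6055 ≈ 77.814*I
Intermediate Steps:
P(Y) = -72 + 248*Y (P(Y) = -72 + 8*(Y*31) = -72 + 8*(31*Y) = -72 + 248*Y)
√(P(-12) + (103*(-29) - 20)) = √((-72 + 248*(-12)) + (103*(-29) - 20)) = √((-72 - 2976) + (-2987 - 20)) = √(-3048 - 3007) = √(-6055) = I*√6055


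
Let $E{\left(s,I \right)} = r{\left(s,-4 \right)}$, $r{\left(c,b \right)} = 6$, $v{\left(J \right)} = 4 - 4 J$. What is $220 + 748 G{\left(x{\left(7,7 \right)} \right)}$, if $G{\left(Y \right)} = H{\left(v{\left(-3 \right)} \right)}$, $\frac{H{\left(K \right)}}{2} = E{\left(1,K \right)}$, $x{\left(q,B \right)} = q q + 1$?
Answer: $9196$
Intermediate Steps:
$E{\left(s,I \right)} = 6$
$x{\left(q,B \right)} = 1 + q^{2}$ ($x{\left(q,B \right)} = q^{2} + 1 = 1 + q^{2}$)
$H{\left(K \right)} = 12$ ($H{\left(K \right)} = 2 \cdot 6 = 12$)
$G{\left(Y \right)} = 12$
$220 + 748 G{\left(x{\left(7,7 \right)} \right)} = 220 + 748 \cdot 12 = 220 + 8976 = 9196$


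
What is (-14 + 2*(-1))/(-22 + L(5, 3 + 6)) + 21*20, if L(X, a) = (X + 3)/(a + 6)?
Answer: 67740/161 ≈ 420.75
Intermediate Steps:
L(X, a) = (3 + X)/(6 + a)
(-14 + 2*(-1))/(-22 + L(5, 3 + 6)) + 21*20 = (-14 + 2*(-1))/(-22 + (3 + 5)/(6 + (3 + 6))) + 21*20 = (-14 - 2)/(-22 + 8/(6 + 9)) + 420 = -16/(-22 + 8/15) + 420 = -16/(-322/15) + 420 = -16*(-15/322) + 420 = 120/161 + 420 = 67740/161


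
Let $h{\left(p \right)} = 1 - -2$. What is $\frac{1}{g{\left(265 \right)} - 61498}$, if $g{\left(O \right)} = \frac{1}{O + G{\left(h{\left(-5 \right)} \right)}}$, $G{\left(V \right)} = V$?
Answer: $- \frac{268}{16481463} \approx -1.6261 \cdot 10^{-5}$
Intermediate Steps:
$h{\left(p \right)} = 3$ ($h{\left(p \right)} = 1 + 2 = 3$)
$g{\left(O \right)} = \frac{1}{3 + O}$ ($g{\left(O \right)} = \frac{1}{O + 3} = \frac{1}{3 + O}$)
$\frac{1}{g{\left(265 \right)} - 61498} = \frac{1}{\frac{1}{3 + 265} - 61498} = \frac{1}{\frac{1}{268} - 61498} = \frac{1}{- \frac{16481463}{268}} = - \frac{268}{16481463}$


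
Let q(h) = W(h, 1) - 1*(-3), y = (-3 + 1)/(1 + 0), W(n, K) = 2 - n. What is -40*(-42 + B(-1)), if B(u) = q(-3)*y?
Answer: 2320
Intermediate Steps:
y = -2 (y = -2/1 = -2*1 = -2)
q(h) = 5 - h (q(h) = (2 - h) - 1*(-3) = (2 - h) + 3 = 5 - h)
B(u) = -16 (B(u) = (5 - 1*(-3))*(-2) = (5 + 3)*(-2) = 8*(-2) = -16)
-40*(-42 + B(-1)) = -40*(-42 - 16) = -40*(-58) = 2320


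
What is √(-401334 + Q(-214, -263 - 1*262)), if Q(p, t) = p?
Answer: 2*I*√100387 ≈ 633.68*I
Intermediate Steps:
√(-401334 + Q(-214, -263 - 1*262)) = √(-401334 - 214) = √(-401548) = 2*I*√100387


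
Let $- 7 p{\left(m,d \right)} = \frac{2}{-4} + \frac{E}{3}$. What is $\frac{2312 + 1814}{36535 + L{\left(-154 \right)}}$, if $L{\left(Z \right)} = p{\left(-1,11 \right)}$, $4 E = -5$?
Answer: $\frac{346584}{3068951} \approx 0.11293$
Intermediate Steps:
$E = - \frac{5}{4}$ ($E = \frac{1}{4} \left(-5\right) = - \frac{5}{4} \approx -1.25$)
$p{\left(m,d \right)} = \frac{11}{84}$ ($p{\left(m,d \right)} = - \frac{\frac{2}{-4} - \frac{5}{4 \cdot 3}}{7} = - \frac{2 \left(- \frac{1}{4}\right) - \frac{5}{12}}{7} = - \frac{- \frac{1}{2} - \frac{5}{12}}{7} = \left(- \frac{1}{7}\right) \left(- \frac{11}{12}\right) = \frac{11}{84}$)
$L{\left(Z \right)} = \frac{11}{84}$
$\frac{2312 + 1814}{36535 + L{\left(-154 \right)}} = \frac{2312 + 1814}{36535 + \frac{11}{84}} = \frac{4126}{\frac{3068951}{84}} = 4126 \cdot \frac{84}{3068951} = \frac{346584}{3068951}$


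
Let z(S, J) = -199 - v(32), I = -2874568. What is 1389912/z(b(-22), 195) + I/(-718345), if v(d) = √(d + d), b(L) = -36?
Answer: -332613766688/49565805 ≈ -6710.5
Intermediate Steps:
v(d) = √2*√d (v(d) = √(2*d) = √2*√d)
z(S, J) = -207 (z(S, J) = -199 - √2*√32 = -199 - √2*4*√2 = -199 - 1*8 = -199 - 8 = -207)
1389912/z(b(-22), 195) + I/(-718345) = 1389912/(-207) - 2874568/(-718345) = 1389912*(-1/207) - 2874568*(-1/718345) = -463304/69 + 2874568/718345 = -332613766688/49565805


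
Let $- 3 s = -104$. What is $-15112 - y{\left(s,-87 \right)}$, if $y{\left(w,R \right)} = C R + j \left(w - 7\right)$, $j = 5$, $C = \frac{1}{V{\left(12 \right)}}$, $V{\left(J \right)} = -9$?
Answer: $-15260$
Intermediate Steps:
$s = \frac{104}{3}$ ($s = \left(- \frac{1}{3}\right) \left(-104\right) = \frac{104}{3} \approx 34.667$)
$C = - \frac{1}{9}$ ($C = \frac{1}{-9} = - \frac{1}{9} \approx -0.11111$)
$y{\left(w,R \right)} = -35 + 5 w - \frac{R}{9}$ ($y{\left(w,R \right)} = - \frac{R}{9} + 5 \left(w - 7\right) = - \frac{R}{9} + 5 \left(-7 + w\right) = - \frac{R}{9} + \left(-35 + 5 w\right) = -35 + 5 w - \frac{R}{9}$)
$-15112 - y{\left(s,-87 \right)} = -15112 - \left(-35 + 5 \cdot \frac{104}{3} - - \frac{29}{3}\right) = -15112 - \left(-35 + \frac{520}{3} + \frac{29}{3}\right) = -15112 - 148 = -15260$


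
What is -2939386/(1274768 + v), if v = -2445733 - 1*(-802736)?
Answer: 2939386/368229 ≈ 7.9825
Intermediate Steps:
v = -1642997 (v = -2445733 + 802736 = -1642997)
-2939386/(1274768 + v) = -2939386/(1274768 - 1642997) = -2939386/(-368229) = -2939386*(-1/368229) = 2939386/368229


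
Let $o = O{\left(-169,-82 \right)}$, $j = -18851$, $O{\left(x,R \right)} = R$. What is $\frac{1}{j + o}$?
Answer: $- \frac{1}{18933} \approx -5.2818 \cdot 10^{-5}$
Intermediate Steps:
$o = -82$
$\frac{1}{j + o} = \frac{1}{-18851 - 82} = \frac{1}{-18933} = - \frac{1}{18933}$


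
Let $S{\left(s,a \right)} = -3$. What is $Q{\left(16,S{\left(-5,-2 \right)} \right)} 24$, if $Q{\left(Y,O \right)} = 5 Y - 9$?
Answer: $1704$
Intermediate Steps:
$Q{\left(Y,O \right)} = -9 + 5 Y$
$Q{\left(16,S{\left(-5,-2 \right)} \right)} 24 = \left(-9 + 5 \cdot 16\right) 24 = \left(-9 + 80\right) 24 = 71 \cdot 24 = 1704$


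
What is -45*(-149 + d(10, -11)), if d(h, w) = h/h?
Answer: 6660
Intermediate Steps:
d(h, w) = 1
-45*(-149 + d(10, -11)) = -45*(-149 + 1) = -45*(-148) = 6660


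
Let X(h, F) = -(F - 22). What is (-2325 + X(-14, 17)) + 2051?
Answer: -269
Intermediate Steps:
X(h, F) = 22 - F (X(h, F) = -(-22 + F) = 22 - F)
(-2325 + X(-14, 17)) + 2051 = (-2325 + (22 - 1*17)) + 2051 = (-2325 + (22 - 17)) + 2051 = (-2325 + 5) + 2051 = -2320 + 2051 = -269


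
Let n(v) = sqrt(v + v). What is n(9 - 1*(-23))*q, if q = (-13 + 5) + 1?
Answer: -56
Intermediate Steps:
n(v) = sqrt(2)*sqrt(v) (n(v) = sqrt(2*v) = sqrt(2)*sqrt(v))
q = -7 (q = -8 + 1 = -7)
n(9 - 1*(-23))*q = (sqrt(2)*sqrt(9 - 1*(-23)))*(-7) = (sqrt(2)*sqrt(9 + 23))*(-7) = (sqrt(2)*sqrt(32))*(-7) = (sqrt(2)*(4*sqrt(2)))*(-7) = 8*(-7) = -56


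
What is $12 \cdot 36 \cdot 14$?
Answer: $6048$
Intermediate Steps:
$12 \cdot 36 \cdot 14 = 12 \cdot 504 = 6048$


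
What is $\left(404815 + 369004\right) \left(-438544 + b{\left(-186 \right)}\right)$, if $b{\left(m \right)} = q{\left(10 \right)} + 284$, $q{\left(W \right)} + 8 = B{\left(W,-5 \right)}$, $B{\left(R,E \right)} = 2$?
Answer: $-339138557854$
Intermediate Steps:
$q{\left(W \right)} = -6$ ($q{\left(W \right)} = -8 + 2 = -6$)
$b{\left(m \right)} = 278$ ($b{\left(m \right)} = -6 + 284 = 278$)
$\left(404815 + 369004\right) \left(-438544 + b{\left(-186 \right)}\right) = \left(404815 + 369004\right) \left(-438544 + 278\right) = 773819 \left(-438266\right) = -339138557854$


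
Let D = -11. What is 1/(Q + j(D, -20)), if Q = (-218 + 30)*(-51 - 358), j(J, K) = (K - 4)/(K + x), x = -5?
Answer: 25/1922324 ≈ 1.3005e-5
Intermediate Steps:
j(J, K) = (-4 + K)/(-5 + K) (j(J, K) = (K - 4)/(K - 5) = (-4 + K)/(-5 + K))
Q = 76892 (Q = -188*(-409) = 76892)
1/(Q + j(D, -20)) = 1/(76892 + (-4 - 20)/(-5 - 20)) = 1/(76892 - 24/(-25)) = 1/(76892 - 1/25*(-24)) = 1/(76892 + 24/25) = 1/(1922324/25) = 25/1922324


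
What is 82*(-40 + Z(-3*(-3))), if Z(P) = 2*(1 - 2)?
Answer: -3444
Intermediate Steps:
Z(P) = -2 (Z(P) = 2*(-1) = -2)
82*(-40 + Z(-3*(-3))) = 82*(-40 - 2) = 82*(-42) = -3444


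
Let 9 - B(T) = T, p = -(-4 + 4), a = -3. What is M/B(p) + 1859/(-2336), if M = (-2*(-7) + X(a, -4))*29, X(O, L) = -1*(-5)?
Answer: 1270405/21024 ≈ 60.426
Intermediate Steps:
p = 0 (p = -1*0 = 0)
B(T) = 9 - T
X(O, L) = 5
M = 551 (M = (-2*(-7) + 5)*29 = (14 + 5)*29 = 19*29 = 551)
M/B(p) + 1859/(-2336) = 551/(9 - 1*0) + 1859/(-2336) = 551/(9 + 0) + 1859*(-1/2336) = 551/9 - 1859/2336 = 1270405/21024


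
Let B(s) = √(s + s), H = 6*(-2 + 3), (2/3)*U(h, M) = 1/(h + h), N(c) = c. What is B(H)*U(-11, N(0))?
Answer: -3*√3/22 ≈ -0.23619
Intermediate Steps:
U(h, M) = 3/(4*h) (U(h, M) = 3/(2*(h + h)) = 3/(2*((2*h))) = 3*(1/(2*h))/2 = 3/(4*h))
H = 6 (H = 6*1 = 6)
B(s) = √2*√s (B(s) = √(2*s) = √2*√s)
B(H)*U(-11, N(0)) = (√2*√6)*((¾)/(-11)) = (2*√3)*((¾)*(-1/11)) = (2*√3)*(-3/44) = -3*√3/22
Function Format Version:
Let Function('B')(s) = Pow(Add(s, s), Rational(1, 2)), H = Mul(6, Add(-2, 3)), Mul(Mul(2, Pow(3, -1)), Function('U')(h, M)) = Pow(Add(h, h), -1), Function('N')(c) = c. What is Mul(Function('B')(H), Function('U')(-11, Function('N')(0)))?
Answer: Mul(Rational(-3, 22), Pow(3, Rational(1, 2))) ≈ -0.23619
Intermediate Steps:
Function('U')(h, M) = Mul(Rational(3, 4), Pow(h, -1)) (Function('U')(h, M) = Mul(Rational(3, 2), Pow(Add(h, h), -1)) = Mul(Rational(3, 2), Pow(Mul(2, h), -1)) = Mul(Rational(3, 2), Mul(Rational(1, 2), Pow(h, -1))) = Mul(Rational(3, 4), Pow(h, -1)))
H = 6 (H = Mul(6, 1) = 6)
Function('B')(s) = Mul(Pow(2, Rational(1, 2)), Pow(s, Rational(1, 2))) (Function('B')(s) = Pow(Mul(2, s), Rational(1, 2)) = Mul(Pow(2, Rational(1, 2)), Pow(s, Rational(1, 2))))
Mul(Function('B')(H), Function('U')(-11, Function('N')(0))) = Mul(Mul(Pow(2, Rational(1, 2)), Pow(6, Rational(1, 2))), Mul(Rational(3, 4), Pow(-11, -1))) = Mul(Mul(2, Pow(3, Rational(1, 2))), Mul(Rational(3, 4), Rational(-1, 11))) = Mul(Mul(2, Pow(3, Rational(1, 2))), Rational(-3, 44)) = Mul(Rational(-3, 22), Pow(3, Rational(1, 2)))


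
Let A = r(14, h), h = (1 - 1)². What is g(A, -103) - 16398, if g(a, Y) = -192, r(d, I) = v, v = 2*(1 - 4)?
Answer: -16590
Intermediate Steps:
h = 0 (h = 0² = 0)
v = -6 (v = 2*(-3) = -6)
r(d, I) = -6
A = -6
g(A, -103) - 16398 = -192 - 16398 = -16590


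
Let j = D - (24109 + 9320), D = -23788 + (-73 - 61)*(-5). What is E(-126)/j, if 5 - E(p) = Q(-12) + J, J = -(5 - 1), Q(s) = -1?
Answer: -10/56547 ≈ -0.00017684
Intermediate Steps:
J = -4 (J = -1*4 = -4)
D = -23118 (D = -23788 - 134*(-5) = -23788 + 670 = -23118)
E(p) = 10 (E(p) = 5 - (-1 - 4) = 5 - 1*(-5) = 5 + 5 = 10)
j = -56547 (j = -23118 - (24109 + 9320) = -23118 - 1*33429 = -23118 - 33429 = -56547)
E(-126)/j = 10/(-56547) = 10*(-1/56547) = -10/56547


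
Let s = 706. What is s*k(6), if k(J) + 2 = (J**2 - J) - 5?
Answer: 16238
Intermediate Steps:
k(J) = -7 + J**2 - J (k(J) = -2 + ((J**2 - J) - 5) = -2 + (-5 + J**2 - J) = -7 + J**2 - J)
s*k(6) = 706*(-7 + 6**2 - 1*6) = 706*(-7 + 36 - 6) = 706*23 = 16238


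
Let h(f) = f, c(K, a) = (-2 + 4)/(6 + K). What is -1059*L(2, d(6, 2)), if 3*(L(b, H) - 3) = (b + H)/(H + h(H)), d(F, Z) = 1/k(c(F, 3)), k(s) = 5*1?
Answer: -10237/2 ≈ -5118.5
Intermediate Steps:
c(K, a) = 2/(6 + K)
k(s) = 5
d(F, Z) = 1/5
L(b, H) = 3 + (H + b)/(6*H) (L(b, H) = 3 + ((b + H)/(H + H))/3 = 3 + ((H + b)/((2*H)))/3 = 3 + ((H + b)*(1/(2*H)))/3 = 3 + ((H + b)/(2*H))/3 = 3 + (H + b)/(6*H))
-1059*L(2, d(6, 2)) = -353*(2 + 19*(1/5))/(2*1/5) = -353*5*(2 + 19/5)/2 = -353*5*29/(2*5) = -1059*29/6 = -10237/2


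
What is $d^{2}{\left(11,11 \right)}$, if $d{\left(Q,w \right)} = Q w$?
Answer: $14641$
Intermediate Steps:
$d^{2}{\left(11,11 \right)} = \left(11 \cdot 11\right)^{2} = 121^{2} = 14641$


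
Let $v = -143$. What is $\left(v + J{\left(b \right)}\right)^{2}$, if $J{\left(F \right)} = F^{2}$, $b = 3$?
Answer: $17956$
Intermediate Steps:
$\left(v + J{\left(b \right)}\right)^{2} = \left(-143 + 3^{2}\right)^{2} = \left(-143 + 9\right)^{2} = \left(-134\right)^{2} = 17956$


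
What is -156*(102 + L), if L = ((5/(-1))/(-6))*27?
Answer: -19422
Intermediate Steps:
L = 45/2 (L = ((5*(-1))*(-⅙))*27 = -5*(-⅙)*27 = (⅚)*27 = 45/2 ≈ 22.500)
-156*(102 + L) = -156*(102 + 45/2) = -156*249/2 = -19422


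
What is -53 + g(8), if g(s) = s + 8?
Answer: -37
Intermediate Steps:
g(s) = 8 + s
-53 + g(8) = -53 + (8 + 8) = -53 + 16 = -37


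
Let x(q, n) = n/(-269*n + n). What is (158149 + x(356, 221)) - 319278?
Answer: -43182573/268 ≈ -1.6113e+5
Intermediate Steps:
x(q, n) = -1/268 (x(q, n) = n/((-268*n)) = n*(-1/(268*n)) = -1/268)
(158149 + x(356, 221)) - 319278 = (158149 - 1/268) - 319278 = 42383931/268 - 319278 = -43182573/268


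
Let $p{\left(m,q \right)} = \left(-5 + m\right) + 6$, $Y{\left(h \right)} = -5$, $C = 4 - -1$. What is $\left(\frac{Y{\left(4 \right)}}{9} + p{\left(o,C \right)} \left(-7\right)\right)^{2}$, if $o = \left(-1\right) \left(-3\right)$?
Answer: $\frac{66049}{81} \approx 815.42$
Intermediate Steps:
$C = 5$ ($C = 4 + 1 = 5$)
$o = 3$
$p{\left(m,q \right)} = 1 + m$
$\left(\frac{Y{\left(4 \right)}}{9} + p{\left(o,C \right)} \left(-7\right)\right)^{2} = \left(- \frac{5}{9} + \left(1 + 3\right) \left(-7\right)\right)^{2} = \left(\left(-5\right) \frac{1}{9} + 4 \left(-7\right)\right)^{2} = \left(- \frac{5}{9} - 28\right)^{2} = \left(- \frac{257}{9}\right)^{2} = \frac{66049}{81}$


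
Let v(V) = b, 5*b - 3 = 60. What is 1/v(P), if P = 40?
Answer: 5/63 ≈ 0.079365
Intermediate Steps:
b = 63/5 (b = ⅗ + (⅕)*60 = ⅗ + 12 = 63/5 ≈ 12.600)
v(V) = 63/5
1/v(P) = 1/(63/5) = 5/63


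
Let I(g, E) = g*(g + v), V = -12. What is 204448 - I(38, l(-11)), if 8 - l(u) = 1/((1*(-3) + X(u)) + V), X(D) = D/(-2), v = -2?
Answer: 203080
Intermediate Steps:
X(D) = -D/2 (X(D) = D*(-½) = -D/2)
l(u) = 8 - 1/(-15 - u/2) (l(u) = 8 - 1/((1*(-3) - u/2) - 12) = 8 - 1/((-3 - u/2) - 12) = 8 - 1/(-15 - u/2))
I(g, E) = g*(-2 + g) (I(g, E) = g*(g - 2) = g*(-2 + g))
204448 - I(38, l(-11)) = 204448 - 38*(-2 + 38) = 204448 - 38*36 = 204448 - 1*1368 = 204448 - 1368 = 203080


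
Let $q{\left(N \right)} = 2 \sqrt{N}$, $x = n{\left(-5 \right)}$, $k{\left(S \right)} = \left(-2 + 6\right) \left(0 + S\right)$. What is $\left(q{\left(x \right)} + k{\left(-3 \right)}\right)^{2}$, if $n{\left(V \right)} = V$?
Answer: $124 - 48 i \sqrt{5} \approx 124.0 - 107.33 i$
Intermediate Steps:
$k{\left(S \right)} = 4 S$
$x = -5$
$\left(q{\left(x \right)} + k{\left(-3 \right)}\right)^{2} = \left(2 \sqrt{-5} + 4 \left(-3\right)\right)^{2} = \left(2 i \sqrt{5} - 12\right)^{2} = \left(-12 + 2 i \sqrt{5}\right)^{2}$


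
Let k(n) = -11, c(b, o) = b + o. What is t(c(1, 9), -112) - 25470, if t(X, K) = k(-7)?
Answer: -25481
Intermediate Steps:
t(X, K) = -11
t(c(1, 9), -112) - 25470 = -11 - 25470 = -25481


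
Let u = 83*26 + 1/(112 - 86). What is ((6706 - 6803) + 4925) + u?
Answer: 181637/26 ≈ 6986.0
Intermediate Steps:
u = 56109/26 (u = 2158 + 1/26 = 56109/26 ≈ 2158.0)
((6706 - 6803) + 4925) + u = ((6706 - 6803) + 4925) + 56109/26 = (-97 + 4925) + 56109/26 = 4828 + 56109/26 = 181637/26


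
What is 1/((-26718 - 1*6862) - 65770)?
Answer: -1/99350 ≈ -1.0065e-5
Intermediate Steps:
1/((-26718 - 1*6862) - 65770) = 1/((-26718 - 6862) - 65770) = 1/(-33580 - 65770) = 1/(-99350) = -1/99350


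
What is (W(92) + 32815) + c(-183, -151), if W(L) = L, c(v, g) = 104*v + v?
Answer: 13692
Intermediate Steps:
c(v, g) = 105*v
(W(92) + 32815) + c(-183, -151) = (92 + 32815) + 105*(-183) = 32907 - 19215 = 13692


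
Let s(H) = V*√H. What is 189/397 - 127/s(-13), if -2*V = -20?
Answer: 189/397 + 127*I*√13/130 ≈ 0.47607 + 3.5223*I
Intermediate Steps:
V = 10 (V = -½*(-20) = 10)
s(H) = 10*√H
189/397 - 127/s(-13) = 189/397 - 127*(-I*√13/130) = 189/397 - (-127)*I*√13/130 = 189/397 + 127*I*√13/130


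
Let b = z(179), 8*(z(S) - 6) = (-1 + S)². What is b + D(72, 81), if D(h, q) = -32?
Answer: 7869/2 ≈ 3934.5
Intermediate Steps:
z(S) = 6 + (-1 + S)²/8
b = 7933/2 (b = 6 + (-1 + 179)²/8 = 6 + (⅛)*178² = 6 + (⅛)*31684 = 6 + 7921/2 = 7933/2 ≈ 3966.5)
b + D(72, 81) = 7933/2 - 32 = 7869/2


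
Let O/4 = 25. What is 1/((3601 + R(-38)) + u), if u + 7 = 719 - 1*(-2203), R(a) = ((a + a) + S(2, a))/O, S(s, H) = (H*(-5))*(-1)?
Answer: 50/325667 ≈ 0.00015353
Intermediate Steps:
S(s, H) = 5*H (S(s, H) = -5*H*(-1) = 5*H)
O = 100 (O = 4*25 = 100)
R(a) = 7*a/100 (R(a) = ((a + a) + 5*a)/100 = (2*a + 5*a)*(1/100) = (7*a)*(1/100) = 7*a/100)
u = 2915 (u = -7 + (719 - 1*(-2203)) = -7 + (719 + 2203) = -7 + 2922 = 2915)
1/((3601 + R(-38)) + u) = 1/((3601 + (7/100)*(-38)) + 2915) = 1/((3601 - 133/50) + 2915) = 1/(179917/50 + 2915) = 1/(325667/50) = 50/325667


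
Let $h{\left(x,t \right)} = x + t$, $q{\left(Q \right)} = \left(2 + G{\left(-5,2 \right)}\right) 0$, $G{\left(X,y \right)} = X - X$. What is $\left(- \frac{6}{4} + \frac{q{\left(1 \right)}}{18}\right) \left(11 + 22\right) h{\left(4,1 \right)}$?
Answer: $- \frac{495}{2} \approx -247.5$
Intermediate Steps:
$G{\left(X,y \right)} = 0$
$q{\left(Q \right)} = 0$ ($q{\left(Q \right)} = \left(2 + 0\right) 0 = 2 \cdot 0 = 0$)
$h{\left(x,t \right)} = t + x$
$\left(- \frac{6}{4} + \frac{q{\left(1 \right)}}{18}\right) \left(11 + 22\right) h{\left(4,1 \right)} = \left(- \frac{6}{4} + \frac{0}{18}\right) \left(11 + 22\right) \left(1 + 4\right) = \left(\left(-6\right) \frac{1}{4} + 0 \cdot \frac{1}{18}\right) 33 \cdot 5 = \left(- \frac{3}{2} + 0\right) 33 \cdot 5 = \left(- \frac{3}{2}\right) 33 \cdot 5 = \left(- \frac{99}{2}\right) 5 = - \frac{495}{2}$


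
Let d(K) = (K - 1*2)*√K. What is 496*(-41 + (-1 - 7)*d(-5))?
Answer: -20336 + 27776*I*√5 ≈ -20336.0 + 62109.0*I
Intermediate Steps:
d(K) = √K*(-2 + K) (d(K) = (K - 2)*√K = (-2 + K)*√K = √K*(-2 + K))
496*(-41 + (-1 - 7)*d(-5)) = 496*(-41 + (-1 - 7)*(√(-5)*(-2 - 5))) = 496*(-41 - 8*I*√5*(-7)) = 496*(-41 - (-56)*I*√5) = 496*(-41 + 56*I*√5) = -20336 + 27776*I*√5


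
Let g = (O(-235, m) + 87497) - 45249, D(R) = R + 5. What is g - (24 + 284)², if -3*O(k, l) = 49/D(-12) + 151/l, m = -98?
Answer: -5156089/98 ≈ -52613.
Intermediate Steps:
D(R) = 5 + R
O(k, l) = 7/3 - 151/(3*l) (O(k, l) = -(49/(5 - 12) + 151/l)/3 = -(49/(-7) + 151/l)/3 = -(49*(-⅐) + 151/l)/3 = -(-7 + 151/l)/3 = 7/3 - 151/(3*l))
g = 4140583/98 (g = ((⅓)*(-151 + 7*(-98))/(-98) + 87497) - 45249 = ((⅓)*(-1/98)*(-151 - 686) + 87497) - 45249 = ((⅓)*(-1/98)*(-837) + 87497) - 45249 = (279/98 + 87497) - 45249 = 8574985/98 - 45249 = 4140583/98 ≈ 42251.)
g - (24 + 284)² = 4140583/98 - (24 + 284)² = 4140583/98 - 1*308² = 4140583/98 - 1*94864 = 4140583/98 - 94864 = -5156089/98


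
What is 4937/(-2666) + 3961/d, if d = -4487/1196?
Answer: -12651943415/11962342 ≈ -1057.6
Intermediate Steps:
d = -4487/1196 (d = -4487*1/1196 = -4487/1196 ≈ -3.7517)
4937/(-2666) + 3961/d = 4937/(-2666) + 3961/(-4487/1196) = 4937*(-1/2666) + 3961*(-1196/4487) = -4937/2666 - 4737356/4487 = -12651943415/11962342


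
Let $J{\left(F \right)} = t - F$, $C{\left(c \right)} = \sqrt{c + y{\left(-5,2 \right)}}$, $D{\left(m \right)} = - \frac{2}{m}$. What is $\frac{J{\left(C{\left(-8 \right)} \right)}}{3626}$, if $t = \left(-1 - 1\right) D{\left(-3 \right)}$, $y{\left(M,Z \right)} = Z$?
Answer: $- \frac{2}{5439} - \frac{i \sqrt{6}}{3626} \approx -0.00036771 - 0.00067553 i$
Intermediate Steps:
$t = - \frac{4}{3}$ ($t = \left(-1 - 1\right) \left(- \frac{2}{-3}\right) = - 2 \left(\left(-2\right) \left(- \frac{1}{3}\right)\right) = \left(-2\right) \frac{2}{3} = - \frac{4}{3} \approx -1.3333$)
$C{\left(c \right)} = \sqrt{2 + c}$ ($C{\left(c \right)} = \sqrt{c + 2} = \sqrt{2 + c}$)
$J{\left(F \right)} = - \frac{4}{3} - F$
$\frac{J{\left(C{\left(-8 \right)} \right)}}{3626} = \frac{- \frac{4}{3} - \sqrt{2 - 8}}{3626} = \left(- \frac{4}{3} - \sqrt{-6}\right) \frac{1}{3626} = \left(- \frac{4}{3} - i \sqrt{6}\right) \frac{1}{3626} = - \frac{2}{5439} - \frac{i \sqrt{6}}{3626}$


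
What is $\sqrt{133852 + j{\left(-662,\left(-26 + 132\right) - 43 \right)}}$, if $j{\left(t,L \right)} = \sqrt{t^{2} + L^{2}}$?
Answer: $\sqrt{133852 + \sqrt{442213}} \approx 366.77$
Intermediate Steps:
$j{\left(t,L \right)} = \sqrt{L^{2} + t^{2}}$
$\sqrt{133852 + j{\left(-662,\left(-26 + 132\right) - 43 \right)}} = \sqrt{133852 + \sqrt{\left(\left(-26 + 132\right) - 43\right)^{2} + \left(-662\right)^{2}}} = \sqrt{133852 + \sqrt{\left(106 - 43\right)^{2} + 438244}} = \sqrt{133852 + \sqrt{63^{2} + 438244}} = \sqrt{133852 + \sqrt{3969 + 438244}} = \sqrt{133852 + \sqrt{442213}}$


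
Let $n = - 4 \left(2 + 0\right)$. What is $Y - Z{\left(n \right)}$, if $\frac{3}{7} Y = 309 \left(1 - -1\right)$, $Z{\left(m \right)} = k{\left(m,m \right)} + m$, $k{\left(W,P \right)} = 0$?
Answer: $1450$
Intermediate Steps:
$n = -8$ ($n = \left(-4\right) 2 = -8$)
$Z{\left(m \right)} = m$ ($Z{\left(m \right)} = 0 + m = m$)
$Y = 1442$ ($Y = \frac{7 \cdot 309 \left(1 - -1\right)}{3} = \frac{7 \cdot 309 \left(1 + 1\right)}{3} = \frac{7 \cdot 309 \cdot 2}{3} = \frac{7}{3} \cdot 618 = 1442$)
$Y - Z{\left(n \right)} = 1442 - -8 = 1442 + 8 = 1450$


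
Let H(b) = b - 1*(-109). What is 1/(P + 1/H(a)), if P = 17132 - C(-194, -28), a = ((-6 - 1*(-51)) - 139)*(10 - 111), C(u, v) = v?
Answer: 9603/164787481 ≈ 5.8275e-5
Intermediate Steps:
a = 9494 (a = ((-6 + 51) - 139)*(-101) = (45 - 139)*(-101) = -94*(-101) = 9494)
H(b) = 109 + b (H(b) = b + 109 = 109 + b)
P = 17160 (P = 17132 - 1*(-28) = 17132 + 28 = 17160)
1/(P + 1/H(a)) = 1/(17160 + 1/(109 + 9494)) = 1/(17160 + 1/9603) = 1/(164787481/9603) = 9603/164787481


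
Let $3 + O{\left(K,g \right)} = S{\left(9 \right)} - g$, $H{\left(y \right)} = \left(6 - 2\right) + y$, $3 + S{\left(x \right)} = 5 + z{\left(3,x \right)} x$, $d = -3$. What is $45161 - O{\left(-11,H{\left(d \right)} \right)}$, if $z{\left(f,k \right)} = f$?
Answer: $45136$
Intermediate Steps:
$S{\left(x \right)} = 2 + 3 x$ ($S{\left(x \right)} = -3 + \left(5 + 3 x\right) = 2 + 3 x$)
$H{\left(y \right)} = 4 + y$
$O{\left(K,g \right)} = 26 - g$ ($O{\left(K,g \right)} = -3 - \left(-29 + g\right) = 26 - g$)
$45161 - O{\left(-11,H{\left(d \right)} \right)} = 45161 - \left(26 - \left(4 - 3\right)\right) = 45161 - \left(26 - 1\right) = 45161 - 25 = 45136$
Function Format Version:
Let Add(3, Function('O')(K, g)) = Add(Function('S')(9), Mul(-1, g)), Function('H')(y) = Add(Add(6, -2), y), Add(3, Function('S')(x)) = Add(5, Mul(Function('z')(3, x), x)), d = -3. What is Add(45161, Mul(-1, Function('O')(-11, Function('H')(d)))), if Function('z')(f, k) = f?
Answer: 45136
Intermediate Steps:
Function('S')(x) = Add(2, Mul(3, x)) (Function('S')(x) = Add(-3, Add(5, Mul(3, x))) = Add(2, Mul(3, x)))
Function('H')(y) = Add(4, y)
Function('O')(K, g) = Add(26, Mul(-1, g)) (Function('O')(K, g) = Add(-3, Add(Add(2, Mul(3, 9)), Mul(-1, g))) = Add(-3, Add(Add(2, 27), Mul(-1, g))) = Add(-3, Add(29, Mul(-1, g))) = Add(26, Mul(-1, g)))
Add(45161, Mul(-1, Function('O')(-11, Function('H')(d)))) = Add(45161, Mul(-1, Add(26, Mul(-1, Add(4, -3))))) = Add(45161, Mul(-1, Add(26, Mul(-1, 1)))) = Add(45161, Mul(-1, Add(26, -1))) = Add(45161, Mul(-1, 25)) = Add(45161, -25) = 45136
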